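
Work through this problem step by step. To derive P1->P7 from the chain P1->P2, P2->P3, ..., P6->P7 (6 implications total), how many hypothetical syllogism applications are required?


With 6 implications in a chain connecting 7 propositions:
P1->P2, P2->P3, ..., P6->P7
Steps needed = (number of implications) - 1 = 6 - 1 = 5

5


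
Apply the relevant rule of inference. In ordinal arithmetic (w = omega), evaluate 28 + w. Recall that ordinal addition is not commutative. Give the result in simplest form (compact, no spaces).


Compute 28 + w.
Ordinal + is associative but NOT commutative; for finite n>0, n + w = w but w + n stays w+n.
Any finite left addend is absorbed by w on the right: 28 + w = w.
Result = w

w


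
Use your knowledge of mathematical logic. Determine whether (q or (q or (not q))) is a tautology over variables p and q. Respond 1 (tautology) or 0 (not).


Check all 4 assignments:
p=0, q=0: 1
p=0, q=1: 1
p=1, q=0: 1
p=1, q=1: 1
Satisfying count = 4/4.
Tautology iff count = 4: yes.

1


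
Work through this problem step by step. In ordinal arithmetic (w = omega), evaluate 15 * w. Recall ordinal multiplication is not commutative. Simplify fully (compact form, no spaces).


Compute 15 * w.
Ordinal * is associative and left-distributive over +, but NOT commutative; for finite n>1, n*w = w but w*n stays w*n.
For finite n>0, n * w = sup{n*k : k<w} = w. So 15 * w = w.
Result = w

w


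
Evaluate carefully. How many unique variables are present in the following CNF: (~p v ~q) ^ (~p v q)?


Identify each variable that appears in the formula.
Variables found: p, q
Count = 2

2


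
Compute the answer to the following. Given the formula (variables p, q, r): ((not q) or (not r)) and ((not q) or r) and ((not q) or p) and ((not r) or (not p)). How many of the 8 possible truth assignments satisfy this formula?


Evaluate all 8 assignments for p, q, r:
p=0, q=0, r=0: 1
p=0, q=0, r=1: 1
p=0, q=1, r=0: 0
p=0, q=1, r=1: 0
p=1, q=0, r=0: 1
p=1, q=0, r=1: 0
p=1, q=1, r=0: 0
p=1, q=1, r=1: 0
Satisfying count = 3

3


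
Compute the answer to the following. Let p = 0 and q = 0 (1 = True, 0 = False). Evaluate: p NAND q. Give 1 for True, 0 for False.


p = 0, q = 0
Operation: p NAND q
Evaluate: 0 NAND 0 = 1

1


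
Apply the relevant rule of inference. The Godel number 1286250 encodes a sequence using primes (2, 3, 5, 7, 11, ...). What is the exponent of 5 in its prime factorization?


Factorize 1286250 by dividing by 5 repeatedly.
Division steps: 5 divides 1286250 exactly 4 time(s).
Exponent of 5 = 4

4


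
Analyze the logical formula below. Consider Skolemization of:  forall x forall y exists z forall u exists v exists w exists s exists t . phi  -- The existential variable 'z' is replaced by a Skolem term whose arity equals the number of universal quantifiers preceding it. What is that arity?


Quantifier prefix: forall x forall y exists z forall u exists v exists w exists s exists t
'z' is existentially quantified at position 3.
Universal variables preceding it: x, y
Skolem function arity = 2

2


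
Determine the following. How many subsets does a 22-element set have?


The power set of a set with n elements has 2^n elements.
|P(S)| = 2^22 = 4194304

4194304


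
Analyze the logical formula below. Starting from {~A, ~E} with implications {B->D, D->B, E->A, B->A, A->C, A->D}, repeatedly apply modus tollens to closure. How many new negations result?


Initial negated facts: {~A, ~E}
Apply modus tollens to closure:
  ~A and B->A  =>  ~B
  ~B and D->B  =>  ~D
Final negated: {~A, ~B, ~D, ~E}
New negations: {~B, ~D}
Count = 2

2


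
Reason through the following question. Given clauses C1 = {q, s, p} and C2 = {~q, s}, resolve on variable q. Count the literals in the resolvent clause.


Remove q from C1 and ~q from C2.
C1 remainder: {s, p}
C2 remainder: {s}
Union (resolvent): {p, s}
Resolvent has 2 literal(s).

2


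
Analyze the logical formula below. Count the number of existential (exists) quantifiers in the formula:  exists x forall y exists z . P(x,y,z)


Quantifier prefix: exists x forall y exists z
Mark each quantifier type:
  E U E
Universal count = 1, Existential count = 2
Asked for existential (exists) quantifiers: 2

2


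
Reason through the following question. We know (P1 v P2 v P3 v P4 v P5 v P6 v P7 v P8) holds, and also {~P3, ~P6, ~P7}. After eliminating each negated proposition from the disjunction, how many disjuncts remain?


Original disjuncts (8): P1, P2, P3, P4, P5, P6, P7, P8
Negated (eliminate): ~P3, ~P6, ~P7
Remaining disjuncts: P1, P2, P4, P5, P8
Count = 8 - 3 = 5

5


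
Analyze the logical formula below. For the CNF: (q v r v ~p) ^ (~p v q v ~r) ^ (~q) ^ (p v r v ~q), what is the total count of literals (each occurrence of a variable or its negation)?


Counting literals in each clause:
Clause 1: 3 literal(s)
Clause 2: 3 literal(s)
Clause 3: 1 literal(s)
Clause 4: 3 literal(s)
Total = 10

10


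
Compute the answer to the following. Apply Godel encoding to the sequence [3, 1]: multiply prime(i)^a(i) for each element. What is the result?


Encode each element as an exponent of the corresponding prime:
  2^3 = 8
  3^1 = 3
Product = 8 * 3 = 24

24


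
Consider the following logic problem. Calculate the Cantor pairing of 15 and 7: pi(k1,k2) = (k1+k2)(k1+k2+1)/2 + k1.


k1 + k2 = 22
(k1+k2)(k1+k2+1)/2 = 22 * 23 / 2 = 253
pi = 253 + 15 = 268

268


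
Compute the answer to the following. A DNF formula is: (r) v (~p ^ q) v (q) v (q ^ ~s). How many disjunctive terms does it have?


A DNF formula is a disjunction of terms (conjunctions).
Terms are separated by v.
Counting the disjuncts: 4 terms.

4


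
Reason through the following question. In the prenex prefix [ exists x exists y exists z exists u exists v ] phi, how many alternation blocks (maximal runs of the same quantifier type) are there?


Quantifier-type sequence: E E E E E  (A=forall, E=exists)
Group into maximal same-type runs:
  Ex5
Number of blocks = 1

1


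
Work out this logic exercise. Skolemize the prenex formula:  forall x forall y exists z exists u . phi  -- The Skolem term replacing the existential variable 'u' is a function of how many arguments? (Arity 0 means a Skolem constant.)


Quantifier prefix: forall x forall y exists z exists u
'u' is existentially quantified at position 4.
Universal variables preceding it: x, y
Skolem function arity = 2

2


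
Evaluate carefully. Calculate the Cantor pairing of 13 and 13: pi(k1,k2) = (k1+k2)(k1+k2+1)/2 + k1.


k1 + k2 = 26
(k1+k2)(k1+k2+1)/2 = 26 * 27 / 2 = 351
pi = 351 + 13 = 364

364


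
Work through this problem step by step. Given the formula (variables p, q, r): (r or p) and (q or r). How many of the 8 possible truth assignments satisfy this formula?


Evaluate all 8 assignments for p, q, r:
p=0, q=0, r=0: 0
p=0, q=0, r=1: 1
p=0, q=1, r=0: 0
p=0, q=1, r=1: 1
p=1, q=0, r=0: 0
p=1, q=0, r=1: 1
p=1, q=1, r=0: 1
p=1, q=1, r=1: 1
Satisfying count = 5

5


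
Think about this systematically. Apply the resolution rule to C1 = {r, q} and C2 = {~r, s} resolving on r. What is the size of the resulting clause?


Remove r from C1 and ~r from C2.
C1 remainder: {q}
C2 remainder: {s}
Union (resolvent): {q, s}
Resolvent has 2 literal(s).

2


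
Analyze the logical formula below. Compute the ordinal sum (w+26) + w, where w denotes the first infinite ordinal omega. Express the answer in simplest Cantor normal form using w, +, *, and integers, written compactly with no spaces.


Compute (w+26) + w.
Ordinal + is associative but NOT commutative; for finite n>0, n + w = w but w + n stays w+n.
(w+26) + w = w + (26+w) = w + w = w*2 (the finite tail 26 is absorbed by the right w).
Result = w*2

w*2


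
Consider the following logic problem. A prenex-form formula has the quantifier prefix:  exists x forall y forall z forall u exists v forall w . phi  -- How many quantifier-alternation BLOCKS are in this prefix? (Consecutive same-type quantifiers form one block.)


Quantifier-type sequence: E A A A E A  (A=forall, E=exists)
Group into maximal same-type runs:
  Ex1 | Ax3 | Ex1 | Ax1
Number of blocks = 4

4


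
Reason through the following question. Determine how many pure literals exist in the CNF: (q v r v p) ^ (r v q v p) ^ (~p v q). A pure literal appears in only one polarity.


Check each variable for pure literal status:
p: mixed (not pure)
q: pure positive
r: pure positive
Pure literal count = 2

2


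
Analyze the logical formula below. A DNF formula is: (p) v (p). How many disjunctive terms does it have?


A DNF formula is a disjunction of terms (conjunctions).
Terms are separated by v.
Counting the disjuncts: 2 terms.

2


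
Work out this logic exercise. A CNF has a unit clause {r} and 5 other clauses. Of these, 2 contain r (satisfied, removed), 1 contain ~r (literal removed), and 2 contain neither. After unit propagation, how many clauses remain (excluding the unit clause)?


Satisfied (removed): 2
Shortened (remain): 1
Unchanged (remain): 2
Remaining = 1 + 2 = 3

3


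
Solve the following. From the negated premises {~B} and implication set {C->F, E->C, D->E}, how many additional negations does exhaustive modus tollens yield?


Initial negated facts: {~B}
Apply modus tollens to closure:
  (no implication fires)
Final negated: {~B}
New negations: {(none)}
Count = 0

0


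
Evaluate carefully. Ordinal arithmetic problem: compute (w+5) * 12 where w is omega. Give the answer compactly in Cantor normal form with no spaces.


Compute (w+5) * 12.
Ordinal * is associative and left-distributive over +, but NOT commutative; for finite n>1, n*w = w but w*n stays w*n.
(w+5) * 12 = (w+5) repeated 12 times. Each intermediate +5 is absorbed by the following w; only the last survives: w*12+5.
Result = w*12+5

w*12+5


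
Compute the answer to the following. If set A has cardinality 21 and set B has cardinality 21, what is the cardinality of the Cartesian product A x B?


The Cartesian product A x B contains all ordered pairs (a, b).
|A x B| = |A| * |B| = 21 * 21 = 441

441


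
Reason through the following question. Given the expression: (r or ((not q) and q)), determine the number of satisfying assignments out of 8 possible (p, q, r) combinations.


Check all 8 assignments:
p=0, q=0, r=0: 0
p=0, q=0, r=1: 1
p=0, q=1, r=0: 0
p=0, q=1, r=1: 1
p=1, q=0, r=0: 0
p=1, q=0, r=1: 1
p=1, q=1, r=0: 0
p=1, q=1, r=1: 1
Count of True = 4

4


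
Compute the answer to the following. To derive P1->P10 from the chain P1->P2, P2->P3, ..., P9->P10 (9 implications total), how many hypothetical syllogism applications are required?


With 9 implications in a chain connecting 10 propositions:
P1->P2, P2->P3, ..., P9->P10
Steps needed = (number of implications) - 1 = 9 - 1 = 8

8


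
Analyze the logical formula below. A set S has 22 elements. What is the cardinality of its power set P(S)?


The power set of a set with n elements has 2^n elements.
|P(S)| = 2^22 = 4194304

4194304


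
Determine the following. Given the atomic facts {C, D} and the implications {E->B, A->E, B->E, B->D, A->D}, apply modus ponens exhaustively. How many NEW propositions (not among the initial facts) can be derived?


Initial facts: {C, D}
Apply modus ponens to closure:
  (no implication fires)
Final known: {C, D}
New propositions: {(none)}
Count = 0

0


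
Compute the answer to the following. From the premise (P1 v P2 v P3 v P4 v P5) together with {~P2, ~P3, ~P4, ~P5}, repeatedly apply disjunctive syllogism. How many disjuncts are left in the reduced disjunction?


Original disjuncts (5): P1, P2, P3, P4, P5
Negated (eliminate): ~P2, ~P3, ~P4, ~P5
Remaining disjuncts: P1
Count = 5 - 4 = 1

1


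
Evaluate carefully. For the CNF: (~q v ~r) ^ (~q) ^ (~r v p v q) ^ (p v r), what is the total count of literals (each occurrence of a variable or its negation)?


Counting literals in each clause:
Clause 1: 2 literal(s)
Clause 2: 1 literal(s)
Clause 3: 3 literal(s)
Clause 4: 2 literal(s)
Total = 8

8


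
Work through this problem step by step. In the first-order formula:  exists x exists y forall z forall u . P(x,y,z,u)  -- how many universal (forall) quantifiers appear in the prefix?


Quantifier prefix: exists x exists y forall z forall u
Mark each quantifier type:
  E E U U
Universal count = 2, Existential count = 2
Asked for universal (forall) quantifiers: 2

2


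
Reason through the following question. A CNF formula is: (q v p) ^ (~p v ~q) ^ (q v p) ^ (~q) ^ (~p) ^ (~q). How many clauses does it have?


A CNF formula is a conjunction of clauses.
Clauses are separated by ^.
Counting the conjuncts: 6 clauses.

6


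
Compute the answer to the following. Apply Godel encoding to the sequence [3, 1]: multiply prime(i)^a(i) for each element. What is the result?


Encode each element as an exponent of the corresponding prime:
  2^3 = 8
  3^1 = 3
Product = 8 * 3 = 24

24


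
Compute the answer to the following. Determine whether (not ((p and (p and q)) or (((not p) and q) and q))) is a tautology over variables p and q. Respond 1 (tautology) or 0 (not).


Check all 4 assignments:
p=0, q=0: 1
p=0, q=1: 0
p=1, q=0: 1
p=1, q=1: 0
Satisfying count = 2/4.
Tautology iff count = 4: no.

0


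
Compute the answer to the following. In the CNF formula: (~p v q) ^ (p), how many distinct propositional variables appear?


Identify each variable that appears in the formula.
Variables found: p, q
Count = 2

2


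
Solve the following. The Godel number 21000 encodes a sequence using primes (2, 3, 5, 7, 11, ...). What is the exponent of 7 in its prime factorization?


Factorize 21000 by dividing by 7 repeatedly.
Division steps: 7 divides 21000 exactly 1 time(s).
Exponent of 7 = 1

1


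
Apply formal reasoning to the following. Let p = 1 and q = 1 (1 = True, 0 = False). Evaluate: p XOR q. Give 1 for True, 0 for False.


p = 1, q = 1
Operation: p XOR q
Evaluate: 1 XOR 1 = 0

0


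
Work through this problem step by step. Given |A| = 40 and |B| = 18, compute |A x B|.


The Cartesian product A x B contains all ordered pairs (a, b).
|A x B| = |A| * |B| = 40 * 18 = 720

720


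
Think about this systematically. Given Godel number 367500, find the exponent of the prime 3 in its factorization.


Factorize 367500 by dividing by 3 repeatedly.
Division steps: 3 divides 367500 exactly 1 time(s).
Exponent of 3 = 1

1


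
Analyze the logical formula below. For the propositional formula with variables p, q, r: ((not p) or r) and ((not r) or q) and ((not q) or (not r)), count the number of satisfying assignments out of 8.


Evaluate all 8 assignments for p, q, r:
p=0, q=0, r=0: 1
p=0, q=0, r=1: 0
p=0, q=1, r=0: 1
p=0, q=1, r=1: 0
p=1, q=0, r=0: 0
p=1, q=0, r=1: 0
p=1, q=1, r=0: 0
p=1, q=1, r=1: 0
Satisfying count = 2

2


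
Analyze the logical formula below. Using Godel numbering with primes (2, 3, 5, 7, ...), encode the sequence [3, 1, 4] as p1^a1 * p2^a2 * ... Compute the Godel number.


Encode each element as an exponent of the corresponding prime:
  2^3 = 8
  3^1 = 3
  5^4 = 625
Product = 8 * 3 * 625 = 15000

15000


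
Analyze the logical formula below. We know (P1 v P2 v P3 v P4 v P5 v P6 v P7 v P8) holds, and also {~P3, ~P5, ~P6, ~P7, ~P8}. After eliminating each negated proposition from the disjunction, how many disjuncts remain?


Original disjuncts (8): P1, P2, P3, P4, P5, P6, P7, P8
Negated (eliminate): ~P3, ~P5, ~P6, ~P7, ~P8
Remaining disjuncts: P1, P2, P4
Count = 8 - 5 = 3

3


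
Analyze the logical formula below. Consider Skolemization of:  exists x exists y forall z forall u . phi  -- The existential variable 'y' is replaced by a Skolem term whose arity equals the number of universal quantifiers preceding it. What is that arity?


Quantifier prefix: exists x exists y forall z forall u
'y' is existentially quantified at position 2.
No universal quantifiers precede it.
Skolem function arity = 0 (a Skolem constant)

0


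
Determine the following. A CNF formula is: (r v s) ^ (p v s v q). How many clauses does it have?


A CNF formula is a conjunction of clauses.
Clauses are separated by ^.
Counting the conjuncts: 2 clauses.

2


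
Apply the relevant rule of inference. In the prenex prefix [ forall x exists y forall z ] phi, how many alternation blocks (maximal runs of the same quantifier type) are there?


Quantifier-type sequence: A E A  (A=forall, E=exists)
Group into maximal same-type runs:
  Ax1 | Ex1 | Ax1
Number of blocks = 3

3


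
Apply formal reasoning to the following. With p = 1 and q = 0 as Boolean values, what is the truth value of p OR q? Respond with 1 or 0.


p = 1, q = 0
Operation: p OR q
Evaluate: 1 OR 0 = 1

1


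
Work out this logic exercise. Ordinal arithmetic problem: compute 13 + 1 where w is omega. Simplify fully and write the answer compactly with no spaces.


Compute 13 + 1.
Ordinal + is associative but NOT commutative; for finite n>0, n + w = w but w + n stays w+n.
Both operands finite; ordinal + agrees with natural +: 13 + 1 = 14.
Result = 14

14


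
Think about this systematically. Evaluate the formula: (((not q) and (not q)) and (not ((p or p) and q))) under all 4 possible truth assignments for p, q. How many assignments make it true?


Check all 4 assignments:
p=0, q=0: 1
p=0, q=1: 0
p=1, q=0: 1
p=1, q=1: 0
Count of True = 2

2


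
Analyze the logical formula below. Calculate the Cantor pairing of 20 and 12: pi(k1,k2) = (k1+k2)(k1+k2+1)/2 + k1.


k1 + k2 = 32
(k1+k2)(k1+k2+1)/2 = 32 * 33 / 2 = 528
pi = 528 + 20 = 548

548


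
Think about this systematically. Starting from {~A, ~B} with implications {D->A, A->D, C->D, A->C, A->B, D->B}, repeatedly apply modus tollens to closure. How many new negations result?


Initial negated facts: {~A, ~B}
Apply modus tollens to closure:
  ~A and D->A  =>  ~D
  ~D and C->D  =>  ~C
Final negated: {~A, ~B, ~C, ~D}
New negations: {~C, ~D}
Count = 2

2


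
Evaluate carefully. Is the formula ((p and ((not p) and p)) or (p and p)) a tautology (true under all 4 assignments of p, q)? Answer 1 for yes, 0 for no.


Check all 4 assignments:
p=0, q=0: 0
p=0, q=1: 0
p=1, q=0: 1
p=1, q=1: 1
Satisfying count = 2/4.
Tautology iff count = 4: no.

0


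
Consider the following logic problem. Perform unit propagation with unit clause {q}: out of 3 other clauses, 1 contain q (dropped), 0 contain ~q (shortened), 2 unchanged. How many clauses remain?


Satisfied (removed): 1
Shortened (remain): 0
Unchanged (remain): 2
Remaining = 0 + 2 = 2

2


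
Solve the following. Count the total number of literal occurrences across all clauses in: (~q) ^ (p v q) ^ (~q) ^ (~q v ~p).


Counting literals in each clause:
Clause 1: 1 literal(s)
Clause 2: 2 literal(s)
Clause 3: 1 literal(s)
Clause 4: 2 literal(s)
Total = 6

6


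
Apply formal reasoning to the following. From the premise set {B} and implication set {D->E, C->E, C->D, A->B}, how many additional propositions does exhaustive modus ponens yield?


Initial facts: {B}
Apply modus ponens to closure:
  (no implication fires)
Final known: {B}
New propositions: {(none)}
Count = 0

0


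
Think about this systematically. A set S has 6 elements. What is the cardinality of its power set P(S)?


The power set of a set with n elements has 2^n elements.
|P(S)| = 2^6 = 64

64


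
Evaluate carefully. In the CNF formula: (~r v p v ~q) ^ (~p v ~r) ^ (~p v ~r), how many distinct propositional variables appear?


Identify each variable that appears in the formula.
Variables found: p, q, r
Count = 3

3


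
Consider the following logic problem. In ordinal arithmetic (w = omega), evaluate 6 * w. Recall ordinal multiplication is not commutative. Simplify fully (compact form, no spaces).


Compute 6 * w.
Ordinal * is associative and left-distributive over +, but NOT commutative; for finite n>1, n*w = w but w*n stays w*n.
For finite n>0, n * w = sup{n*k : k<w} = w. So 6 * w = w.
Result = w

w


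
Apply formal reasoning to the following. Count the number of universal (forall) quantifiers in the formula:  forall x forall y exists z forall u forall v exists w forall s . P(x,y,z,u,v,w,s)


Quantifier prefix: forall x forall y exists z forall u forall v exists w forall s
Mark each quantifier type:
  U U E U U E U
Universal count = 5, Existential count = 2
Asked for universal (forall) quantifiers: 5

5


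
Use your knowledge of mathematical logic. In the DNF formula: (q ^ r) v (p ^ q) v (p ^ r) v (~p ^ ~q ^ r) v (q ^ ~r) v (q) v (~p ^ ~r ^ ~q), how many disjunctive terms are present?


A DNF formula is a disjunction of terms (conjunctions).
Terms are separated by v.
Counting the disjuncts: 7 terms.

7


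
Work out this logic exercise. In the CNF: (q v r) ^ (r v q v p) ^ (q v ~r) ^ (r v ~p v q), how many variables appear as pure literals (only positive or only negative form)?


Check each variable for pure literal status:
p: mixed (not pure)
q: pure positive
r: mixed (not pure)
Pure literal count = 1

1


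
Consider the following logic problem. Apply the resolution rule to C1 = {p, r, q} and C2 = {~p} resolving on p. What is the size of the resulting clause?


Remove p from C1 and ~p from C2.
C1 remainder: {r, q}
C2 remainder: {}
Union (resolvent): {q, r}
Resolvent has 2 literal(s).

2


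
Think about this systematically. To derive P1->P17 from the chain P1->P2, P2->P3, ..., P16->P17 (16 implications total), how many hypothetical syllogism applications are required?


With 16 implications in a chain connecting 17 propositions:
P1->P2, P2->P3, ..., P16->P17
Steps needed = (number of implications) - 1 = 16 - 1 = 15

15


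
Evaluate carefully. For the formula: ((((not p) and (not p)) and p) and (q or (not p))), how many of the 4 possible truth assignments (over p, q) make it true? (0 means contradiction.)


Check all 4 assignments:
p=0, q=0: 0
p=0, q=1: 0
p=1, q=0: 0
p=1, q=1: 0
Count of True = 0

0


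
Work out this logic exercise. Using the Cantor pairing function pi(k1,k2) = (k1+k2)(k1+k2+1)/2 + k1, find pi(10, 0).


k1 + k2 = 10
(k1+k2)(k1+k2+1)/2 = 10 * 11 / 2 = 55
pi = 55 + 10 = 65

65


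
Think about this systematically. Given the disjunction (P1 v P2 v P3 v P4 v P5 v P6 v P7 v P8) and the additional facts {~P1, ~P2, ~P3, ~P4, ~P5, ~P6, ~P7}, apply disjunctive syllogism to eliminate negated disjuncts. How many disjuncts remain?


Original disjuncts (8): P1, P2, P3, P4, P5, P6, P7, P8
Negated (eliminate): ~P1, ~P2, ~P3, ~P4, ~P5, ~P6, ~P7
Remaining disjuncts: P8
Count = 8 - 7 = 1

1


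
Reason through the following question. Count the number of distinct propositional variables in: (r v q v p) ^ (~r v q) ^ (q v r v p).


Identify each variable that appears in the formula.
Variables found: p, q, r
Count = 3

3


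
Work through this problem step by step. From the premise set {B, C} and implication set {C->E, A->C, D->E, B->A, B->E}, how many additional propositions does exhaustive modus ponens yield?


Initial facts: {B, C}
Apply modus ponens to closure:
  C and C->E  =>  E
  B and B->A  =>  A
Final known: {A, B, C, E}
New propositions: {A, E}
Count = 2

2


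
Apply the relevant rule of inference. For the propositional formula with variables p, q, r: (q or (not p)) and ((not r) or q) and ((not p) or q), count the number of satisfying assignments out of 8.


Evaluate all 8 assignments for p, q, r:
p=0, q=0, r=0: 1
p=0, q=0, r=1: 0
p=0, q=1, r=0: 1
p=0, q=1, r=1: 1
p=1, q=0, r=0: 0
p=1, q=0, r=1: 0
p=1, q=1, r=0: 1
p=1, q=1, r=1: 1
Satisfying count = 5

5


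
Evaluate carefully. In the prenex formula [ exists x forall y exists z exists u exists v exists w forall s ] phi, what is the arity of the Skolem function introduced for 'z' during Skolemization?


Quantifier prefix: exists x forall y exists z exists u exists v exists w forall s
'z' is existentially quantified at position 3.
Universal variables preceding it: y
Skolem function arity = 1

1


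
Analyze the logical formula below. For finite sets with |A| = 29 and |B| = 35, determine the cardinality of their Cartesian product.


The Cartesian product A x B contains all ordered pairs (a, b).
|A x B| = |A| * |B| = 29 * 35 = 1015

1015


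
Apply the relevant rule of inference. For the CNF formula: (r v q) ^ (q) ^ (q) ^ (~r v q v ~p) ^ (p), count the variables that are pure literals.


Check each variable for pure literal status:
p: mixed (not pure)
q: pure positive
r: mixed (not pure)
Pure literal count = 1

1


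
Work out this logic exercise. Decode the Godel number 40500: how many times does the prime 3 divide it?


Factorize 40500 by dividing by 3 repeatedly.
Division steps: 3 divides 40500 exactly 4 time(s).
Exponent of 3 = 4

4


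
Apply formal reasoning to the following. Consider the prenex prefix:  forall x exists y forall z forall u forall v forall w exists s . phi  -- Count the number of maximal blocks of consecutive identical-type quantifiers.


Quantifier-type sequence: A E A A A A E  (A=forall, E=exists)
Group into maximal same-type runs:
  Ax1 | Ex1 | Ax4 | Ex1
Number of blocks = 4

4


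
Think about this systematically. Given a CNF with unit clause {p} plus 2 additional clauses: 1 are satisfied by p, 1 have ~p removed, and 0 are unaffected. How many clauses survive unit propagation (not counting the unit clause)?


Satisfied (removed): 1
Shortened (remain): 1
Unchanged (remain): 0
Remaining = 1 + 0 = 1

1


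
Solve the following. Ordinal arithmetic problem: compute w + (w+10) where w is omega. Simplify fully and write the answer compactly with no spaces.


Compute w + (w+10).
Ordinal + is associative but NOT commutative; for finite n>0, n + w = w but w + n stays w+n.
w + (w+10) = (w+w) + 10 = w*2+10.
Result = w*2+10

w*2+10


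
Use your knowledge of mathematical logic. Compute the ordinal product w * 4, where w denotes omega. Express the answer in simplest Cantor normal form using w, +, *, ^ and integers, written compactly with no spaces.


Compute w * 4.
Ordinal * is associative and left-distributive over +, but NOT commutative; for finite n>1, n*w = w but w*n stays w*n.
w * 4 means 4 copies of w concatenated: w*4.
Result = w*4

w*4


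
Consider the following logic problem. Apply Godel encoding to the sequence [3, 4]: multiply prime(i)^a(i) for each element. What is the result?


Encode each element as an exponent of the corresponding prime:
  2^3 = 8
  3^4 = 81
Product = 8 * 81 = 648

648


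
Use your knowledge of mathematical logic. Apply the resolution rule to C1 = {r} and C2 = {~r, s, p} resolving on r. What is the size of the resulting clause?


Remove r from C1 and ~r from C2.
C1 remainder: {}
C2 remainder: {s, p}
Union (resolvent): {p, s}
Resolvent has 2 literal(s).

2


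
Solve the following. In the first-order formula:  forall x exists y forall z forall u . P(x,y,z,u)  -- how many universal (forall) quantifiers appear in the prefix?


Quantifier prefix: forall x exists y forall z forall u
Mark each quantifier type:
  U E U U
Universal count = 3, Existential count = 1
Asked for universal (forall) quantifiers: 3

3


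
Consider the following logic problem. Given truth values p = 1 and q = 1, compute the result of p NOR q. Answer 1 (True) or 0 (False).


p = 1, q = 1
Operation: p NOR q
Evaluate: 1 NOR 1 = 0

0


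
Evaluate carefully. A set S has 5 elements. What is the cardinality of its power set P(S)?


The power set of a set with n elements has 2^n elements.
|P(S)| = 2^5 = 32

32


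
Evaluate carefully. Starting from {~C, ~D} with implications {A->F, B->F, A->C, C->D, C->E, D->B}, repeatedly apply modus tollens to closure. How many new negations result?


Initial negated facts: {~C, ~D}
Apply modus tollens to closure:
  ~C and A->C  =>  ~A
Final negated: {~A, ~C, ~D}
New negations: {~A}
Count = 1

1


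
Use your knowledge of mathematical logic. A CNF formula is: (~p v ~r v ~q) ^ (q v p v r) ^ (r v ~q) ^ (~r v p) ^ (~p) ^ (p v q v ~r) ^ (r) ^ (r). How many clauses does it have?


A CNF formula is a conjunction of clauses.
Clauses are separated by ^.
Counting the conjuncts: 8 clauses.

8


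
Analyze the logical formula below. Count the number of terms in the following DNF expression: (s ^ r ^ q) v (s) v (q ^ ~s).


A DNF formula is a disjunction of terms (conjunctions).
Terms are separated by v.
Counting the disjuncts: 3 terms.

3


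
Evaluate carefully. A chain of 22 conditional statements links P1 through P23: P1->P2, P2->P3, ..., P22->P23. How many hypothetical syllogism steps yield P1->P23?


With 22 implications in a chain connecting 23 propositions:
P1->P2, P2->P3, ..., P22->P23
Steps needed = (number of implications) - 1 = 22 - 1 = 21

21


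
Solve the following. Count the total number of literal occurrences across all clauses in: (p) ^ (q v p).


Counting literals in each clause:
Clause 1: 1 literal(s)
Clause 2: 2 literal(s)
Total = 3

3


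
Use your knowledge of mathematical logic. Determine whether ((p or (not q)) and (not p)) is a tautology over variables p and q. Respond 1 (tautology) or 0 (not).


Check all 4 assignments:
p=0, q=0: 1
p=0, q=1: 0
p=1, q=0: 0
p=1, q=1: 0
Satisfying count = 1/4.
Tautology iff count = 4: no.

0


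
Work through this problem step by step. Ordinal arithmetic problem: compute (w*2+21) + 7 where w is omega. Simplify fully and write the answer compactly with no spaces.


Compute (w*2+21) + 7.
Ordinal + is associative but NOT commutative; for finite n>0, n + w = w but w + n stays w+n.
By associativity: (w*2+21) + 7 = w*2 + (21+7) = w*2+28.
Result = w*2+28

w*2+28


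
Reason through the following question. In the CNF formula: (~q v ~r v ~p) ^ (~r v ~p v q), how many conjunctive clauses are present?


A CNF formula is a conjunction of clauses.
Clauses are separated by ^.
Counting the conjuncts: 2 clauses.

2


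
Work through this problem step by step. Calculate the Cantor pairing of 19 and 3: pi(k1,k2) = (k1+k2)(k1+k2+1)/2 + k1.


k1 + k2 = 22
(k1+k2)(k1+k2+1)/2 = 22 * 23 / 2 = 253
pi = 253 + 19 = 272

272


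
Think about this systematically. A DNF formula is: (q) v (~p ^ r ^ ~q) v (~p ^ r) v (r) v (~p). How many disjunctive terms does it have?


A DNF formula is a disjunction of terms (conjunctions).
Terms are separated by v.
Counting the disjuncts: 5 terms.

5


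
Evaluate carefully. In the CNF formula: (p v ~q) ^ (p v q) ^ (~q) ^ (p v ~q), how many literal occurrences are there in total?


Counting literals in each clause:
Clause 1: 2 literal(s)
Clause 2: 2 literal(s)
Clause 3: 1 literal(s)
Clause 4: 2 literal(s)
Total = 7

7


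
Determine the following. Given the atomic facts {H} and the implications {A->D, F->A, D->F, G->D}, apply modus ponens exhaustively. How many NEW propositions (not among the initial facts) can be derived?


Initial facts: {H}
Apply modus ponens to closure:
  (no implication fires)
Final known: {H}
New propositions: {(none)}
Count = 0

0


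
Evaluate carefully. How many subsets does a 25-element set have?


The power set of a set with n elements has 2^n elements.
|P(S)| = 2^25 = 33554432

33554432


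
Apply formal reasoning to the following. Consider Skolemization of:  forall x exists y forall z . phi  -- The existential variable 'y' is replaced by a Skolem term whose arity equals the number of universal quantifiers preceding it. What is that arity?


Quantifier prefix: forall x exists y forall z
'y' is existentially quantified at position 2.
Universal variables preceding it: x
Skolem function arity = 1

1


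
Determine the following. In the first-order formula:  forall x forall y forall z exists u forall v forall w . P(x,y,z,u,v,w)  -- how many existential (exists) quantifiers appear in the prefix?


Quantifier prefix: forall x forall y forall z exists u forall v forall w
Mark each quantifier type:
  U U U E U U
Universal count = 5, Existential count = 1
Asked for existential (exists) quantifiers: 1

1


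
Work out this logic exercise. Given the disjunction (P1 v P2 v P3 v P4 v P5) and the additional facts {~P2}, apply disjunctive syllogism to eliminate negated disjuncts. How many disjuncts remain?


Original disjuncts (5): P1, P2, P3, P4, P5
Negated (eliminate): ~P2
Remaining disjuncts: P1, P3, P4, P5
Count = 5 - 1 = 4

4


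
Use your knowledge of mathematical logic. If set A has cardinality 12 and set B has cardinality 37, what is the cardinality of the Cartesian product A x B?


The Cartesian product A x B contains all ordered pairs (a, b).
|A x B| = |A| * |B| = 12 * 37 = 444

444


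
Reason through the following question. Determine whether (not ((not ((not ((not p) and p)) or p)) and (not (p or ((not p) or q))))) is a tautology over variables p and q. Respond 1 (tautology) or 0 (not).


Check all 4 assignments:
p=0, q=0: 1
p=0, q=1: 1
p=1, q=0: 1
p=1, q=1: 1
Satisfying count = 4/4.
Tautology iff count = 4: yes.

1


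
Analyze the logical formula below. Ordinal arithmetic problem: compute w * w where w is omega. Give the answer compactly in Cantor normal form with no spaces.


Compute w * w.
Ordinal * is associative and left-distributive over +, but NOT commutative; for finite n>1, n*w = w but w*n stays w*n.
w * w = w^2 by definition.
Result = w^2

w^2


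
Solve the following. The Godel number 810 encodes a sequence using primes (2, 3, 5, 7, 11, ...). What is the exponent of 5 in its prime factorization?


Factorize 810 by dividing by 5 repeatedly.
Division steps: 5 divides 810 exactly 1 time(s).
Exponent of 5 = 1

1


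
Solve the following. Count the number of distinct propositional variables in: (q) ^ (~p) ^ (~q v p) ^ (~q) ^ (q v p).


Identify each variable that appears in the formula.
Variables found: p, q
Count = 2

2


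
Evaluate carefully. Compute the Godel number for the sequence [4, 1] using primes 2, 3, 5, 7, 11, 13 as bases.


Encode each element as an exponent of the corresponding prime:
  2^4 = 16
  3^1 = 3
Product = 16 * 3 = 48

48


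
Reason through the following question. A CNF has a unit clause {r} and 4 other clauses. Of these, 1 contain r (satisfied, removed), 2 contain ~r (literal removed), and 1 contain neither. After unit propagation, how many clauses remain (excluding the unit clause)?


Satisfied (removed): 1
Shortened (remain): 2
Unchanged (remain): 1
Remaining = 2 + 1 = 3

3


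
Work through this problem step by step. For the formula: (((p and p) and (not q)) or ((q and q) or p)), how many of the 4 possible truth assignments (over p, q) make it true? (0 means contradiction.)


Check all 4 assignments:
p=0, q=0: 0
p=0, q=1: 1
p=1, q=0: 1
p=1, q=1: 1
Count of True = 3

3


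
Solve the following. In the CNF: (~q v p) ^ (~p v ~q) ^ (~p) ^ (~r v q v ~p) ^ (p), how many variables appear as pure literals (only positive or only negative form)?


Check each variable for pure literal status:
p: mixed (not pure)
q: mixed (not pure)
r: pure negative
Pure literal count = 1

1


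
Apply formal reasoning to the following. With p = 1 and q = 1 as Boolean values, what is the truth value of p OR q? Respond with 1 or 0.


p = 1, q = 1
Operation: p OR q
Evaluate: 1 OR 1 = 1

1


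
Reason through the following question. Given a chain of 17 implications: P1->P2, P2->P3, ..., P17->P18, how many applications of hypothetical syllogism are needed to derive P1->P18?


With 17 implications in a chain connecting 18 propositions:
P1->P2, P2->P3, ..., P17->P18
Steps needed = (number of implications) - 1 = 17 - 1 = 16

16


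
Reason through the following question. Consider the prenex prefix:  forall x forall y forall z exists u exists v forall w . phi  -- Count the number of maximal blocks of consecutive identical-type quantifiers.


Quantifier-type sequence: A A A E E A  (A=forall, E=exists)
Group into maximal same-type runs:
  Ax3 | Ex2 | Ax1
Number of blocks = 3

3


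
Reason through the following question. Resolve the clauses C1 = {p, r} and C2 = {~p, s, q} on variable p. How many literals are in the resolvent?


Remove p from C1 and ~p from C2.
C1 remainder: {r}
C2 remainder: {s, q}
Union (resolvent): {q, r, s}
Resolvent has 3 literal(s).

3


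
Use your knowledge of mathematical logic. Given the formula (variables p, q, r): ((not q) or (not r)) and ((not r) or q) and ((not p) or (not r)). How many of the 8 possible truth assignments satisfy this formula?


Evaluate all 8 assignments for p, q, r:
p=0, q=0, r=0: 1
p=0, q=0, r=1: 0
p=0, q=1, r=0: 1
p=0, q=1, r=1: 0
p=1, q=0, r=0: 1
p=1, q=0, r=1: 0
p=1, q=1, r=0: 1
p=1, q=1, r=1: 0
Satisfying count = 4

4


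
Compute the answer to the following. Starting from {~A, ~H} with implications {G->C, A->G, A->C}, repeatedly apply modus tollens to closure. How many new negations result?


Initial negated facts: {~A, ~H}
Apply modus tollens to closure:
  (no implication fires)
Final negated: {~A, ~H}
New negations: {(none)}
Count = 0

0


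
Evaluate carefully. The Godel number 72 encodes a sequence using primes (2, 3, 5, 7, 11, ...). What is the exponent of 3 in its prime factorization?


Factorize 72 by dividing by 3 repeatedly.
Division steps: 3 divides 72 exactly 2 time(s).
Exponent of 3 = 2

2


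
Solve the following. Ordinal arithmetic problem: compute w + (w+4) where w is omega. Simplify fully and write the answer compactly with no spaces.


Compute w + (w+4).
Ordinal + is associative but NOT commutative; for finite n>0, n + w = w but w + n stays w+n.
w + (w+4) = (w+w) + 4 = w*2+4.
Result = w*2+4

w*2+4


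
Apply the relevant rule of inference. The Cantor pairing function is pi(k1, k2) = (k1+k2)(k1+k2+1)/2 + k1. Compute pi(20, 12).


k1 + k2 = 32
(k1+k2)(k1+k2+1)/2 = 32 * 33 / 2 = 528
pi = 528 + 20 = 548

548


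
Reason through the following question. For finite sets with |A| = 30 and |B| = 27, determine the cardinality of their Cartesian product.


The Cartesian product A x B contains all ordered pairs (a, b).
|A x B| = |A| * |B| = 30 * 27 = 810

810


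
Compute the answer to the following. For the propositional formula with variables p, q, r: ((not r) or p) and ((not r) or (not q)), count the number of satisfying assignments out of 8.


Evaluate all 8 assignments for p, q, r:
p=0, q=0, r=0: 1
p=0, q=0, r=1: 0
p=0, q=1, r=0: 1
p=0, q=1, r=1: 0
p=1, q=0, r=0: 1
p=1, q=0, r=1: 1
p=1, q=1, r=0: 1
p=1, q=1, r=1: 0
Satisfying count = 5

5


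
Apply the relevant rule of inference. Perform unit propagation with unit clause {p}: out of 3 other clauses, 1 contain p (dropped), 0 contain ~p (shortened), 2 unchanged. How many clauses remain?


Satisfied (removed): 1
Shortened (remain): 0
Unchanged (remain): 2
Remaining = 0 + 2 = 2

2


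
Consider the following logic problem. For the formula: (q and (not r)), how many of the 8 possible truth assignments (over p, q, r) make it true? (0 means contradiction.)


Check all 8 assignments:
p=0, q=0, r=0: 0
p=0, q=0, r=1: 0
p=0, q=1, r=0: 1
p=0, q=1, r=1: 0
p=1, q=0, r=0: 0
p=1, q=0, r=1: 0
p=1, q=1, r=0: 1
p=1, q=1, r=1: 0
Count of True = 2

2


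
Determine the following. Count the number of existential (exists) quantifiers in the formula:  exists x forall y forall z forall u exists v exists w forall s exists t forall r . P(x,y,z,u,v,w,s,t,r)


Quantifier prefix: exists x forall y forall z forall u exists v exists w forall s exists t forall r
Mark each quantifier type:
  E U U U E E U E U
Universal count = 5, Existential count = 4
Asked for existential (exists) quantifiers: 4

4


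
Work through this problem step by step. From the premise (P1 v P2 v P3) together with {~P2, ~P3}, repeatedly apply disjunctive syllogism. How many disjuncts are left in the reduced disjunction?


Original disjuncts (3): P1, P2, P3
Negated (eliminate): ~P2, ~P3
Remaining disjuncts: P1
Count = 3 - 2 = 1

1


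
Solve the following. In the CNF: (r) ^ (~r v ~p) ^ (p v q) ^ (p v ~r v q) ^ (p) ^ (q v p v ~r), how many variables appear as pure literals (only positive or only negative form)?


Check each variable for pure literal status:
p: mixed (not pure)
q: pure positive
r: mixed (not pure)
Pure literal count = 1

1
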